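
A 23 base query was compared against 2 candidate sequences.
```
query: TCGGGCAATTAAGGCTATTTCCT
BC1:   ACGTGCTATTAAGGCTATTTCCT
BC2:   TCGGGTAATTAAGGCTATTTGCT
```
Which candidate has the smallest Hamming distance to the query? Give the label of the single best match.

BC2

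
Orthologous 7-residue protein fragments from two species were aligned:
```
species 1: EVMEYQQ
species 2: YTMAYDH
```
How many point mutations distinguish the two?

Mismatches (1-based): residue 1: E→Y; residue 2: V→T; residue 4: E→A; residue 6: Q→D; residue 7: Q→H.

5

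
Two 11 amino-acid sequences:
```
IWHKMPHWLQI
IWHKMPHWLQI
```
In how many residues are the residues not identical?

0

The two sequences are identical at every position.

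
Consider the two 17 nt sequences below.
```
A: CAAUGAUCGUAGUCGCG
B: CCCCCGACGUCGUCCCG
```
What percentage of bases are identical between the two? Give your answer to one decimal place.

Mismatches at positions 2, 3, 4, 5, 6, 7, 11, 15 (1-based): 8 of 17.
Identical positions: 9/17 = 52.94% → 52.9%.

52.9%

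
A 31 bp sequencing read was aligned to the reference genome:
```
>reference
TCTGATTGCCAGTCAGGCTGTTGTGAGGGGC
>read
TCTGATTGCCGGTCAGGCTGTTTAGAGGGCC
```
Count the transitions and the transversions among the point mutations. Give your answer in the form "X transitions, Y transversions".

Mismatches (1-based):
position 11: A→G (purine→purine, transition)
position 23: G→T (purine→pyrimidine, transversion)
position 24: T→A (pyrimidine→purine, transversion)
position 30: G→C (purine→pyrimidine, transversion)

1 transition, 3 transversions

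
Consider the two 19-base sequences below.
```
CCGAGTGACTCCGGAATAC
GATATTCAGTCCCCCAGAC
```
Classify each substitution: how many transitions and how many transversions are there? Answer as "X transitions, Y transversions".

Mismatches (1-based):
base 1: C→G (pyrimidine→purine, transversion)
base 2: C→A (pyrimidine→purine, transversion)
base 3: G→T (purine→pyrimidine, transversion)
base 5: G→T (purine→pyrimidine, transversion)
base 7: G→C (purine→pyrimidine, transversion)
base 9: C→G (pyrimidine→purine, transversion)
base 13: G→C (purine→pyrimidine, transversion)
base 14: G→C (purine→pyrimidine, transversion)
base 15: A→C (purine→pyrimidine, transversion)
base 17: T→G (pyrimidine→purine, transversion)

0 transitions, 10 transversions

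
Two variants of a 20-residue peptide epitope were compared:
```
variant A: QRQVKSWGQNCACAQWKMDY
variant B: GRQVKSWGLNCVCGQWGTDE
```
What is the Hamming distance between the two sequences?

7

Mismatches (1-based): position 1: Q→G; position 9: Q→L; position 12: A→V; position 14: A→G; position 17: K→G; position 18: M→T; position 20: Y→E.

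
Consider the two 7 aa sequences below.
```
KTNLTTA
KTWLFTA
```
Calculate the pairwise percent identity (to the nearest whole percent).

71%

2 positions differ (3, 5), so 5 of 7 match: 5/7 = 71.43%.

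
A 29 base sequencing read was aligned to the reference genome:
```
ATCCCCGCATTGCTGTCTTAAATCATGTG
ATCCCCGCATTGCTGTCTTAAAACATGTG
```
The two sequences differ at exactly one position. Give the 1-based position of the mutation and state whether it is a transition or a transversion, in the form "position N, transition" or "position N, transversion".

position 23, transversion

The sequences differ only at position 23: T→A (pyrimidine→purine), a transversion.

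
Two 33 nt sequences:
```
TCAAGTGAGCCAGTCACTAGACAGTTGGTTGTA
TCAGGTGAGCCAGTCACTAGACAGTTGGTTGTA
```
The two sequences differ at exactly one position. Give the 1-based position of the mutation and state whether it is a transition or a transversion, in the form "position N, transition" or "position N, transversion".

Position 4 changes A→G. A is a purine and G is a purine, so this is a transition.

position 4, transition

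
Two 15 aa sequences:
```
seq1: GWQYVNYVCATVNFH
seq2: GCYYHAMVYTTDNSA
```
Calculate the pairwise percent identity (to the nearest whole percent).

33%

10 positions differ (2, 3, 5, 6, 7, 9, 10, 12, 14, 15), so 5 of 15 match: 5/15 = 33.33%.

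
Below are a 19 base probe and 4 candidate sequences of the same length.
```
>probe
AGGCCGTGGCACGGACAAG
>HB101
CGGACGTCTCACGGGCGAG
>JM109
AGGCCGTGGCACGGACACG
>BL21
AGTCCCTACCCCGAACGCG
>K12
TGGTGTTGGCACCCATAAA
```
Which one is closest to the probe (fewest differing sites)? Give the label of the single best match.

JM109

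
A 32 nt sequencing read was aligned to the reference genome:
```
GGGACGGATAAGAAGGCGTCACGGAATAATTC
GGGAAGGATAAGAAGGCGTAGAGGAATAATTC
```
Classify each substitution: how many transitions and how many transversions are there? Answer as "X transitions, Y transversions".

Transitions (purine↔purine or pyrimidine↔pyrimidine): 21 A→G.
Transversions (purine↔pyrimidine): 5 C→A, 20 C→A, 22 C→A.

1 transition, 3 transversions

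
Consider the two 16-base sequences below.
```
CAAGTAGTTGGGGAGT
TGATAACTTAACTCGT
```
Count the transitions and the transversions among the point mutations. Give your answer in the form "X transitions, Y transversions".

4 transitions, 6 transversions

Transitions (purine↔purine or pyrimidine↔pyrimidine): 1 C→T, 2 A→G, 10 G→A, 11 G→A.
Transversions (purine↔pyrimidine): 4 G→T, 5 T→A, 7 G→C, 12 G→C, 13 G→T, 14 A→C.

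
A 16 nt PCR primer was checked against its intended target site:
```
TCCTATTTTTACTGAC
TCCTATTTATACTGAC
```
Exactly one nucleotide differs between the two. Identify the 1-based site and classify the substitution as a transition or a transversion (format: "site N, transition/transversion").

The sequences differ only at site 9: T→A (pyrimidine→purine), a transversion.

site 9, transversion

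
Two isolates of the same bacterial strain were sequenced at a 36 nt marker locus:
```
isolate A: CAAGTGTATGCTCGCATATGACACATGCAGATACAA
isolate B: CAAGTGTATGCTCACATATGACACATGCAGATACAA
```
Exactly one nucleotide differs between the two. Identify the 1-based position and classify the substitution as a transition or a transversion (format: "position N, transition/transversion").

position 14, transition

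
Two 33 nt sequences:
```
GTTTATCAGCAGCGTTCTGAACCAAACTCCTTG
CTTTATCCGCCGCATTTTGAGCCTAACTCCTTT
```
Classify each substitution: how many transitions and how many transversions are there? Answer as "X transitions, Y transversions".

Mismatches (1-based):
site 1: G→C (purine→pyrimidine, transversion)
site 8: A→C (purine→pyrimidine, transversion)
site 11: A→C (purine→pyrimidine, transversion)
site 14: G→A (purine→purine, transition)
site 17: C→T (pyrimidine→pyrimidine, transition)
site 21: A→G (purine→purine, transition)
site 24: A→T (purine→pyrimidine, transversion)
site 33: G→T (purine→pyrimidine, transversion)

3 transitions, 5 transversions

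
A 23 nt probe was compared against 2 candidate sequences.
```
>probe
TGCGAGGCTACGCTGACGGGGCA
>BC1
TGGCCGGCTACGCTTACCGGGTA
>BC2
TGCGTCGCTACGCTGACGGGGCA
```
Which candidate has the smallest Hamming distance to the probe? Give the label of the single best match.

BC2

BC1 differs at 6 sites; BC2 differs at 2 sites. The closest is BC2.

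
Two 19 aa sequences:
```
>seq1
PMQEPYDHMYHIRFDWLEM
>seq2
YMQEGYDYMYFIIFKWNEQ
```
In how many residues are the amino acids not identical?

The sequences differ at residues 1, 5, 8, 11, 13, 15, 17, 19 (1-based) — 8 in total.

8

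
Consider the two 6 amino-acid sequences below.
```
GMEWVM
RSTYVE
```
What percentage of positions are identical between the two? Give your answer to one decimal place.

16.7%

Mismatches at positions 1, 2, 3, 4, 6 (1-based): 5 of 6.
Identical positions: 1/6 = 16.67% → 16.7%.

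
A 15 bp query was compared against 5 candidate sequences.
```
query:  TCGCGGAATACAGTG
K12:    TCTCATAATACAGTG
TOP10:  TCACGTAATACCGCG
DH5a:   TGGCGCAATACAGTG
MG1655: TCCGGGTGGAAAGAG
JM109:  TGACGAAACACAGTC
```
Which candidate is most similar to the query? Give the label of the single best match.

K12 differs at 3 sites; TOP10 differs at 4 sites; DH5a differs at 2 sites; MG1655 differs at 7 sites; JM109 differs at 5 sites. The closest is DH5a.

DH5a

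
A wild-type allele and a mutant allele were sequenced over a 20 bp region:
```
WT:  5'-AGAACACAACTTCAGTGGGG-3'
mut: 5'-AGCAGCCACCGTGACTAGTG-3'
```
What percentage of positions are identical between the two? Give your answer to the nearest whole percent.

55%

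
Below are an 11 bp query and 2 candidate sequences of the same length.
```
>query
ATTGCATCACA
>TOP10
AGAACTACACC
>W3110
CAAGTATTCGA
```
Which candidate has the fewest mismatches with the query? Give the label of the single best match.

TOP10

Hamming distances to query — TOP10: 6; W3110: 7.
Smallest is TOP10 with 6 mismatches.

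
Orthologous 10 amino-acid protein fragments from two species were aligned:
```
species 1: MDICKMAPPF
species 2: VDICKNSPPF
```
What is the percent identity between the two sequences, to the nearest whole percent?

3 positions differ (1, 6, 7), so 7 of 10 match: 7/10 = 70%.

70%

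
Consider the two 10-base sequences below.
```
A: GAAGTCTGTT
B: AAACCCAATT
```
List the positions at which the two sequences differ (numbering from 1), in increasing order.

1, 4, 5, 7, 8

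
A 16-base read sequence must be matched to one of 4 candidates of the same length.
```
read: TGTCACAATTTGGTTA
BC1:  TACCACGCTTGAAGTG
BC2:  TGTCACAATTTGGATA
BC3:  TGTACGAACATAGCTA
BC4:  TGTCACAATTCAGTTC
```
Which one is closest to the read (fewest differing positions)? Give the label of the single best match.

BC2

BC1 differs at 9 positions; BC2 differs at 1 position; BC3 differs at 7 positions; BC4 differs at 3 positions. The closest is BC2.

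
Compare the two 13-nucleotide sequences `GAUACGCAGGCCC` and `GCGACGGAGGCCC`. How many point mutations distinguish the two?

Mismatches (1-based): position 2: A→C; position 3: U→G; position 7: C→G.

3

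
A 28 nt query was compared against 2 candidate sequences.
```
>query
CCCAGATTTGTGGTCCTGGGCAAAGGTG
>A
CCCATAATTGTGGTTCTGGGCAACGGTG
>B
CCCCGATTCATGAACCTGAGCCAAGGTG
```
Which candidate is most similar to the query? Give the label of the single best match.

A

A differs at 4 bases; B differs at 7 bases. The closest is A.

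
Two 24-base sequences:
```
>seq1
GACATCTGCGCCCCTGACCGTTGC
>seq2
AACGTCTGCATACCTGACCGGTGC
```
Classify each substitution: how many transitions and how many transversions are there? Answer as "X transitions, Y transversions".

4 transitions, 2 transversions

Mismatches (1-based):
base 1: G→A (purine→purine, transition)
base 4: A→G (purine→purine, transition)
base 10: G→A (purine→purine, transition)
base 11: C→T (pyrimidine→pyrimidine, transition)
base 12: C→A (pyrimidine→purine, transversion)
base 21: T→G (pyrimidine→purine, transversion)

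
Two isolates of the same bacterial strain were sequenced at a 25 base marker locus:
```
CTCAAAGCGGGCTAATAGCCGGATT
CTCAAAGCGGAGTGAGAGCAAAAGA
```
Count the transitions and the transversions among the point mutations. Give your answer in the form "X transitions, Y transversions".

4 transitions, 5 transversions

Transitions (purine↔purine or pyrimidine↔pyrimidine): 11 G→A, 14 A→G, 21 G→A, 22 G→A.
Transversions (purine↔pyrimidine): 12 C→G, 16 T→G, 20 C→A, 24 T→G, 25 T→A.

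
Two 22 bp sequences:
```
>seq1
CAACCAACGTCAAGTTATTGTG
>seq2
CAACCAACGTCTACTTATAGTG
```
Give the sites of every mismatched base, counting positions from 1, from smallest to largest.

12, 14, 19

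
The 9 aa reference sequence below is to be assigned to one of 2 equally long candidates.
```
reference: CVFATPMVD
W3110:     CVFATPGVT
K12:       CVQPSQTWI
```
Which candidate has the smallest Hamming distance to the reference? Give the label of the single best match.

W3110

W3110 differs at 2 residues; K12 differs at 7 residues. The closest is W3110.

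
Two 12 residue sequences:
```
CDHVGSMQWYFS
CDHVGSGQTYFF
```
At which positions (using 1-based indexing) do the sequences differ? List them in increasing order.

Scanning 1-based: 7: M/G; 9: W/T; 12: S/F.

7, 9, 12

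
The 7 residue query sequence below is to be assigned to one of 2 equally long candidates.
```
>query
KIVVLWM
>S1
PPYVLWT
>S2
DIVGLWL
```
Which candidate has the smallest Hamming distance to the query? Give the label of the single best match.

S2

S1 differs at 4 positions; S2 differs at 3 positions. The closest is S2.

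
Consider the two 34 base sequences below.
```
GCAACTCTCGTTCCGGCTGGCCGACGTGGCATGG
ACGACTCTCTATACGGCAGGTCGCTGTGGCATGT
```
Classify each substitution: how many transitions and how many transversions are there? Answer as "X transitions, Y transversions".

4 transitions, 6 transversions

Transitions (purine↔purine or pyrimidine↔pyrimidine): 1 G→A, 3 A→G, 21 C→T, 25 C→T.
Transversions (purine↔pyrimidine): 10 G→T, 11 T→A, 13 C→A, 18 T→A, 24 A→C, 34 G→T.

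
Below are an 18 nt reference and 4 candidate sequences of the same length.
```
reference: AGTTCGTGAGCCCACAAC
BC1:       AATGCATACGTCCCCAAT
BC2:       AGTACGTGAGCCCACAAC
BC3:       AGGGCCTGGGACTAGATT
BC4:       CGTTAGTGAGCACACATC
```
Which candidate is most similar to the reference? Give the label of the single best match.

Hamming distances to reference — BC1: 8; BC2: 1; BC3: 9; BC4: 4.
Smallest is BC2 with 1 mismatch.

BC2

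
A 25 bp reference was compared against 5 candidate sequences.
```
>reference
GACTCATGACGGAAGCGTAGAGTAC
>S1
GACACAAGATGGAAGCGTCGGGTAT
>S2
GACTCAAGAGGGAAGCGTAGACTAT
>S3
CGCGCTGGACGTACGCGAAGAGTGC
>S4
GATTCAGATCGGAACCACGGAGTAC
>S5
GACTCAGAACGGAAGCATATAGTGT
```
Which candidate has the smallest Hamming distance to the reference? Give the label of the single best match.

S2

S1 differs at 6 bases; S2 differs at 4 bases; S3 differs at 9 bases; S4 differs at 8 bases; S5 differs at 6 bases. The closest is S2.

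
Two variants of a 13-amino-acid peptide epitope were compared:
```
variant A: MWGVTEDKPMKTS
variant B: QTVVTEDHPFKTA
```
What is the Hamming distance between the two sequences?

6

Mismatches (1-based): residue 1: M→Q; residue 2: W→T; residue 3: G→V; residue 8: K→H; residue 10: M→F; residue 13: S→A.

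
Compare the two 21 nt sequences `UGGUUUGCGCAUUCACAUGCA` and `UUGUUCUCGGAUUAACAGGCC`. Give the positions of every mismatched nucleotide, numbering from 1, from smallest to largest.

2, 6, 7, 10, 14, 18, 21

Scanning 1-based: 2: G/U; 6: U/C; 7: G/U; 10: C/G; 14: C/A; 18: U/G; 21: A/C.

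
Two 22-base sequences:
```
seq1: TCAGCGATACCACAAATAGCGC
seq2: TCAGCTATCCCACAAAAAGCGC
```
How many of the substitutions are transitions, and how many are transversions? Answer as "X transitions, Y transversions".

0 transitions, 3 transversions

Mismatches (1-based):
site 6: G→T (purine→pyrimidine, transversion)
site 9: A→C (purine→pyrimidine, transversion)
site 17: T→A (pyrimidine→purine, transversion)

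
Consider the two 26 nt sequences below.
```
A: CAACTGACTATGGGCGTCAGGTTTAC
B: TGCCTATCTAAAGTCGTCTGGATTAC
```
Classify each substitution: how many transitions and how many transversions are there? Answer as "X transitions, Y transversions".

4 transitions, 6 transversions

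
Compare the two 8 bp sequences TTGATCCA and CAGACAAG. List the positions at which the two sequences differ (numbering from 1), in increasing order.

Differences at position 1 (T→C), position 2 (T→A), position 5 (T→C), position 6 (C→A), position 7 (C→A), position 8 (A→G).

1, 2, 5, 6, 7, 8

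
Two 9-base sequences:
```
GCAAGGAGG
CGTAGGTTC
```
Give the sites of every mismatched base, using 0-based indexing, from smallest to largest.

0, 1, 2, 6, 7, 8

Scanning 0-based: 0: G/C; 1: C/G; 2: A/T; 6: A/T; 7: G/T; 8: G/C.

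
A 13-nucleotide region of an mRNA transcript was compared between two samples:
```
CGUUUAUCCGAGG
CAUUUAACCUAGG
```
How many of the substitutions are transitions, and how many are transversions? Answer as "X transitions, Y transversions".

1 transition, 2 transversions

Mismatches (1-based):
site 2: G→A (purine→purine, transition)
site 7: U→A (pyrimidine→purine, transversion)
site 10: G→U (purine→pyrimidine, transversion)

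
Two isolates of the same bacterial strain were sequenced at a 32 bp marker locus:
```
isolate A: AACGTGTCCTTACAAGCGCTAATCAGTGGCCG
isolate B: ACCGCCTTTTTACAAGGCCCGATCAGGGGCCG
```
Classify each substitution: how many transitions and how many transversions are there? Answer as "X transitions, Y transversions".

Transitions (purine↔purine or pyrimidine↔pyrimidine): 5 T→C, 8 C→T, 9 C→T, 20 T→C, 21 A→G.
Transversions (purine↔pyrimidine): 2 A→C, 6 G→C, 17 C→G, 18 G→C, 27 T→G.

5 transitions, 5 transversions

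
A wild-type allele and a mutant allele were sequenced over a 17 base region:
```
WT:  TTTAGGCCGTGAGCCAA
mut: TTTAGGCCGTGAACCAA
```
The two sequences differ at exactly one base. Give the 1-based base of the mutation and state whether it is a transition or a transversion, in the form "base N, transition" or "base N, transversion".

base 13, transition

Base 13 changes G→A. G is a purine and A is a purine, so this is a transition.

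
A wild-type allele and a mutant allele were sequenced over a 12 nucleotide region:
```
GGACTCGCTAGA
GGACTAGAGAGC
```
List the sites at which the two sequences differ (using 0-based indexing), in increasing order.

Scanning 0-based: 5: C/A; 7: C/A; 8: T/G; 11: A/C.

5, 7, 8, 11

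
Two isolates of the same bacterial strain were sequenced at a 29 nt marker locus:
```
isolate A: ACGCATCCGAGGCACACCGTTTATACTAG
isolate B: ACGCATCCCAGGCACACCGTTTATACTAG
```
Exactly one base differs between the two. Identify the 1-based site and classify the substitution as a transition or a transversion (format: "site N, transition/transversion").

The sequences differ only at site 9: G→C (purine→pyrimidine), a transversion.

site 9, transversion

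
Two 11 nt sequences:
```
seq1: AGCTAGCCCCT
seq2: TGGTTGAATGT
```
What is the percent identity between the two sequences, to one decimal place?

36.4%

7 positions differ (1, 3, 5, 7, 8, 9, 10), so 4 of 11 match: 4/11 = 36.36%.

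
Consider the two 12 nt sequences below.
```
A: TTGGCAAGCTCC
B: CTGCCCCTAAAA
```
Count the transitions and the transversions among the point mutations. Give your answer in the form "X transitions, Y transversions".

Transitions (purine↔purine or pyrimidine↔pyrimidine): 1 T→C.
Transversions (purine↔pyrimidine): 4 G→C, 6 A→C, 7 A→C, 8 G→T, 9 C→A, 10 T→A, 11 C→A, 12 C→A.

1 transition, 8 transversions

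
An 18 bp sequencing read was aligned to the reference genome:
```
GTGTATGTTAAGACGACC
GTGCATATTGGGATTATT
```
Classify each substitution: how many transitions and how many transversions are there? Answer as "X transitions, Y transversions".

7 transitions, 1 transversion

Mismatches (1-based):
position 4: T→C (pyrimidine→pyrimidine, transition)
position 7: G→A (purine→purine, transition)
position 10: A→G (purine→purine, transition)
position 11: A→G (purine→purine, transition)
position 14: C→T (pyrimidine→pyrimidine, transition)
position 15: G→T (purine→pyrimidine, transversion)
position 17: C→T (pyrimidine→pyrimidine, transition)
position 18: C→T (pyrimidine→pyrimidine, transition)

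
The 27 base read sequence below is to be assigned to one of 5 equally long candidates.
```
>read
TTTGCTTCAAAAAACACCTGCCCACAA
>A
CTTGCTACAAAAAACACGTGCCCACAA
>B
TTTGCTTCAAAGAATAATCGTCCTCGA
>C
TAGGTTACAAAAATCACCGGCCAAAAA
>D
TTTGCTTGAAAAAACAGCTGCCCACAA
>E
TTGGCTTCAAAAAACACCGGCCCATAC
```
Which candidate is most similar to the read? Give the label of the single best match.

D

Hamming distances to read — A: 3; B: 8; C: 8; D: 2; E: 4.
Smallest is D with 2 mismatches.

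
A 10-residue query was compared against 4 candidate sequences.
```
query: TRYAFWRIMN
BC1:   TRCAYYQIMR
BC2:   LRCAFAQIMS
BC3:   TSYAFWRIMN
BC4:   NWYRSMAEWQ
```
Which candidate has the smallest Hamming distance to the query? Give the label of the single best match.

Hamming distances to query — BC1: 5; BC2: 5; BC3: 1; BC4: 9.
Smallest is BC3 with 1 mismatch.

BC3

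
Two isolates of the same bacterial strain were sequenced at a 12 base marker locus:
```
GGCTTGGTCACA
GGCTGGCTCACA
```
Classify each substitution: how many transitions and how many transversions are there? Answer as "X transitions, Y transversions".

Mismatches (1-based):
site 5: T→G (pyrimidine→purine, transversion)
site 7: G→C (purine→pyrimidine, transversion)

0 transitions, 2 transversions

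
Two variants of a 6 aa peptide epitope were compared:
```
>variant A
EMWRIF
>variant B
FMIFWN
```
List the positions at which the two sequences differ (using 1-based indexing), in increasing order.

Differences at position 1 (E→F), position 3 (W→I), position 4 (R→F), position 5 (I→W), position 6 (F→N).

1, 3, 4, 5, 6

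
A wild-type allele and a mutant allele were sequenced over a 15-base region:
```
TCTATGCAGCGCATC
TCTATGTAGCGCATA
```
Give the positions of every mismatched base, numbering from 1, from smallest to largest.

7, 15

Differences at position 7 (C→T), position 15 (C→A).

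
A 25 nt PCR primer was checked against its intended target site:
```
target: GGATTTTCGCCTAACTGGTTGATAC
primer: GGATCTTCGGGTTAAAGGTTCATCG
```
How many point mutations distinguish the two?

Comparing position by position, 9 positions differ: 5 (T/C), 10 (C/G), 11 (C/G), 13 (A/T), 15 (C/A), 16 (T/A), 21 (G/C), 24 (A/C), 25 (C/G).

9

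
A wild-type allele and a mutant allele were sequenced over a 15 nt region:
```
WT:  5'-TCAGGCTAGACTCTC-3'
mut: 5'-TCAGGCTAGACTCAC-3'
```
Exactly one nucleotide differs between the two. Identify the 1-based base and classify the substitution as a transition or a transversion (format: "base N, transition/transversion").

base 14, transversion

The sequences differ only at base 14: T→A (pyrimidine→purine), a transversion.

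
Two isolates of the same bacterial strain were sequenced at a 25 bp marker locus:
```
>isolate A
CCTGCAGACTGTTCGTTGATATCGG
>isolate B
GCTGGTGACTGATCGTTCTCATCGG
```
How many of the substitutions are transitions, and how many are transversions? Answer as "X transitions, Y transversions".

1 transition, 6 transversions

Mismatches (1-based):
base 1: C→G (pyrimidine→purine, transversion)
base 5: C→G (pyrimidine→purine, transversion)
base 6: A→T (purine→pyrimidine, transversion)
base 12: T→A (pyrimidine→purine, transversion)
base 18: G→C (purine→pyrimidine, transversion)
base 19: A→T (purine→pyrimidine, transversion)
base 20: T→C (pyrimidine→pyrimidine, transition)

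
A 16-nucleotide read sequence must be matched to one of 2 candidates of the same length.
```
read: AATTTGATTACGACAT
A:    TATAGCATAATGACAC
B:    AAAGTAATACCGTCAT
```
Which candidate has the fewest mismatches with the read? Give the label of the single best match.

A differs at 7 bases; B differs at 6 bases. The closest is B.

B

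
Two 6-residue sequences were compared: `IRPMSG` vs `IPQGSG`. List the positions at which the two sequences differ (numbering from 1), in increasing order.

2, 3, 4

Scanning 1-based: 2: R/P; 3: P/Q; 4: M/G.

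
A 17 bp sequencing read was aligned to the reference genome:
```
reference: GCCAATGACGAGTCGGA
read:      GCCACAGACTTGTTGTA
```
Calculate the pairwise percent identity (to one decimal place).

64.7%

Mismatches at positions 5, 6, 10, 11, 14, 16 (1-based): 6 of 17.
Identical positions: 11/17 = 64.71% → 64.7%.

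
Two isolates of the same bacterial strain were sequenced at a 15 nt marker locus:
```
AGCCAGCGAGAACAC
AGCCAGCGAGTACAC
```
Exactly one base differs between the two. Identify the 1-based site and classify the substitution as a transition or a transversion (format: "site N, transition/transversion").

The sequences differ only at site 11: A→T (purine→pyrimidine), a transversion.

site 11, transversion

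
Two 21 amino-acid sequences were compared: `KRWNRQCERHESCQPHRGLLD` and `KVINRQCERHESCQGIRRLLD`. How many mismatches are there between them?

5

Mismatches (1-based): residue 2: R→V; residue 3: W→I; residue 15: P→G; residue 16: H→I; residue 18: G→R.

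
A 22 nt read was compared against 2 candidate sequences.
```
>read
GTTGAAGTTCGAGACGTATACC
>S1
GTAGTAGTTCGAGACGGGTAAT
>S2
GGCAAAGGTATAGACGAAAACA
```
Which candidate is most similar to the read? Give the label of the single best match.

S1 differs at 6 positions; S2 differs at 9 positions. The closest is S1.

S1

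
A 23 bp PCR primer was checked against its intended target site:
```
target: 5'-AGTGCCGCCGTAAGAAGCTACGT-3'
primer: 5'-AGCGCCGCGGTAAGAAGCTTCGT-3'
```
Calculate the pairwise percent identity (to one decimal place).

87.0%

Mismatches at positions 3, 9, 20 (1-based): 3 of 23.
Identical positions: 20/23 = 86.96% → 87.0%.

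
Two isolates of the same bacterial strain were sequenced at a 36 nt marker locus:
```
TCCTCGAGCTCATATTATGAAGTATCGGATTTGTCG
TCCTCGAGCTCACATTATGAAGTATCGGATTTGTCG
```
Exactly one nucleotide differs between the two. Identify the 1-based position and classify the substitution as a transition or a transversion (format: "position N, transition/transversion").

position 13, transition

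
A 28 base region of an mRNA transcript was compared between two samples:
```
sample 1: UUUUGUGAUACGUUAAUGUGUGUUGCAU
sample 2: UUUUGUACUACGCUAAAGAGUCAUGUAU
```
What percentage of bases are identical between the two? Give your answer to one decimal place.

Mismatches at positions 7, 8, 13, 17, 19, 22, 23, 26 (1-based): 8 of 28.
Identical positions: 20/28 = 71.43% → 71.4%.

71.4%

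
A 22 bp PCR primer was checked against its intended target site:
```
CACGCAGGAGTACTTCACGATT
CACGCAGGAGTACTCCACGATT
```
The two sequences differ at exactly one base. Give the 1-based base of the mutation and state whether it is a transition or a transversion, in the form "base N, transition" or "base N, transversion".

Base 15 changes T→C. T is a pyrimidine and C is a pyrimidine, so this is a transition.

base 15, transition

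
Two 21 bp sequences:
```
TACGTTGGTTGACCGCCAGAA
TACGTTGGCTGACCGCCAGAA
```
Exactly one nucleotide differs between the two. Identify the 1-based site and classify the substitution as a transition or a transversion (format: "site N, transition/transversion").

The sequences differ only at site 9: T→C (pyrimidine→pyrimidine), a transition.

site 9, transition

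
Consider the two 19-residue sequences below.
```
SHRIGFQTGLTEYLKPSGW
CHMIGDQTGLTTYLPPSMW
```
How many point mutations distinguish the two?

6

Comparing position by position, 6 positions differ: 1 (S/C), 3 (R/M), 6 (F/D), 12 (E/T), 15 (K/P), 18 (G/M).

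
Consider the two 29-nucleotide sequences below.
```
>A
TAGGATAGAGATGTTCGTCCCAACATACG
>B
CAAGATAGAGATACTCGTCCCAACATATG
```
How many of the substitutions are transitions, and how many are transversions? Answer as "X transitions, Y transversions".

Mismatches (1-based):
site 1: T→C (pyrimidine→pyrimidine, transition)
site 3: G→A (purine→purine, transition)
site 13: G→A (purine→purine, transition)
site 14: T→C (pyrimidine→pyrimidine, transition)
site 28: C→T (pyrimidine→pyrimidine, transition)

5 transitions, 0 transversions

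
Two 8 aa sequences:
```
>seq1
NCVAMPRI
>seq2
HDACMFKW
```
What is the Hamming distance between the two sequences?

7

Comparing position by position, 7 residues differ: 1 (N/H), 2 (C/D), 3 (V/A), 4 (A/C), 6 (P/F), 7 (R/K), 8 (I/W).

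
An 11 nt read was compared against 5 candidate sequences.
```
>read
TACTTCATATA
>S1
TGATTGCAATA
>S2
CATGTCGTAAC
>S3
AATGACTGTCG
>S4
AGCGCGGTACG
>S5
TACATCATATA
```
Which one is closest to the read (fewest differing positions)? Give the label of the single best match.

S5

S1 differs at 5 positions; S2 differs at 6 positions; S3 differs at 9 positions; S4 differs at 8 positions; S5 differs at 1 position. The closest is S5.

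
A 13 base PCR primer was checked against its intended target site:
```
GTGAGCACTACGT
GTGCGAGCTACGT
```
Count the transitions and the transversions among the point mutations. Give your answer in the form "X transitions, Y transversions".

Transitions (purine↔purine or pyrimidine↔pyrimidine): 7 A→G.
Transversions (purine↔pyrimidine): 4 A→C, 6 C→A.

1 transition, 2 transversions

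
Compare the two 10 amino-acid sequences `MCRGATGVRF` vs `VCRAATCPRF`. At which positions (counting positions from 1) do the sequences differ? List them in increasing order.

1, 4, 7, 8

Differences at position 1 (M→V), position 4 (G→A), position 7 (G→C), position 8 (V→P).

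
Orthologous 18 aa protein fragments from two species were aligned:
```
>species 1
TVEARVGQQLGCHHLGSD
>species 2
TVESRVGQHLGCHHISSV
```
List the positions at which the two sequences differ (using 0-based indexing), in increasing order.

3, 8, 14, 15, 17

Differences at position 3 (A→S), position 8 (Q→H), position 14 (L→I), position 15 (G→S), position 17 (D→V).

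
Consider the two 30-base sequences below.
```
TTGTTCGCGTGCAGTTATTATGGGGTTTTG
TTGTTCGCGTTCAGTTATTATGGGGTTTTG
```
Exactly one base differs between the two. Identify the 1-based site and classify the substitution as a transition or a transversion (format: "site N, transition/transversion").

site 11, transversion

Site 11 changes G→T. G is a purine and T is a pyrimidine, so this is a transversion.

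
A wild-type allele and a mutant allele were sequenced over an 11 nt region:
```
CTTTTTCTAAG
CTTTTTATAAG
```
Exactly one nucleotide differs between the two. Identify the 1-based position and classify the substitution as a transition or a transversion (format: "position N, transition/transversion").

position 7, transversion

Position 7 changes C→A. C is a pyrimidine and A is a purine, so this is a transversion.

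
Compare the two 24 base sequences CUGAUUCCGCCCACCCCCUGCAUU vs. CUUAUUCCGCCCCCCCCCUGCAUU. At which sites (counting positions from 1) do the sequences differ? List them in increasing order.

Differences at site 3 (G→U), site 13 (A→C).

3, 13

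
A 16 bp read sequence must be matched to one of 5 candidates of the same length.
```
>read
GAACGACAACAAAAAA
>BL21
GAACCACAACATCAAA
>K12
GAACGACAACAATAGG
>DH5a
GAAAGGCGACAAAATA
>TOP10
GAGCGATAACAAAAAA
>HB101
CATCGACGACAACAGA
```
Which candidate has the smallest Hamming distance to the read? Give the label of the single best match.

TOP10

Hamming distances to read — BL21: 3; K12: 3; DH5a: 4; TOP10: 2; HB101: 5.
Smallest is TOP10 with 2 mismatches.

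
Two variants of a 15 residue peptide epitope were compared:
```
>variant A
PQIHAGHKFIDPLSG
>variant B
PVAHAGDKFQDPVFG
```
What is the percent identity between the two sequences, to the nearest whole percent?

60%

6 positions differ (2, 3, 7, 10, 13, 14), so 9 of 15 match: 9/15 = 60%.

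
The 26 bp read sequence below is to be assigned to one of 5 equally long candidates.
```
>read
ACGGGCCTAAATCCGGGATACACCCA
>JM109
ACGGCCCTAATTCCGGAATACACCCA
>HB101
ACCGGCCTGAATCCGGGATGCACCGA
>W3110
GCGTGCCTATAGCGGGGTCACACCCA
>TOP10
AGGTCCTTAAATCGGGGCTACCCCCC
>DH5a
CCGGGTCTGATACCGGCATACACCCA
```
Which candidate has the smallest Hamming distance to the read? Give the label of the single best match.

JM109

Hamming distances to read — JM109: 3; HB101: 4; W3110: 7; TOP10: 8; DH5a: 6.
Smallest is JM109 with 3 mismatches.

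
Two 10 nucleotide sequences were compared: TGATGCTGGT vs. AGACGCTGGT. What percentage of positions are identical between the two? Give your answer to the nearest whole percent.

2 positions differ (1, 4), so 8 of 10 match: 8/10 = 80%.

80%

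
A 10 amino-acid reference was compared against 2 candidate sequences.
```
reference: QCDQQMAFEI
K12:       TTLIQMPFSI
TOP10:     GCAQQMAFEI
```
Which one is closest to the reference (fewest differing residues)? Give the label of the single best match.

K12 differs at 6 residues; TOP10 differs at 2 residues. The closest is TOP10.

TOP10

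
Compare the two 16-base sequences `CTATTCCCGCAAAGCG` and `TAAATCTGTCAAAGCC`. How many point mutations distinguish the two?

The sequences differ at positions 1, 2, 4, 7, 8, 9, 16 (1-based) — 7 in total.

7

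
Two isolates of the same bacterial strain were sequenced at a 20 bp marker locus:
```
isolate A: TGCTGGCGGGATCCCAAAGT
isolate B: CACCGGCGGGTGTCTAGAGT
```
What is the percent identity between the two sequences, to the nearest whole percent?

60%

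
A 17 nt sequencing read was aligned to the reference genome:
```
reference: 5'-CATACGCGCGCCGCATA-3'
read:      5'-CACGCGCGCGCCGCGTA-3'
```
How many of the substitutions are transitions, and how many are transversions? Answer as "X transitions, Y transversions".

Mismatches (1-based):
position 3: T→C (pyrimidine→pyrimidine, transition)
position 4: A→G (purine→purine, transition)
position 15: A→G (purine→purine, transition)

3 transitions, 0 transversions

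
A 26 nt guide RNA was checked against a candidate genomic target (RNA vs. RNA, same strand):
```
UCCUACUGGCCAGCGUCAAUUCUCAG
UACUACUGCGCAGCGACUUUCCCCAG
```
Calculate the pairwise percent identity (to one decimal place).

Mismatches at positions 2, 9, 10, 16, 18, 19, 21, 23 (1-based): 8 of 26.
Identical positions: 18/26 = 69.23% → 69.2%.

69.2%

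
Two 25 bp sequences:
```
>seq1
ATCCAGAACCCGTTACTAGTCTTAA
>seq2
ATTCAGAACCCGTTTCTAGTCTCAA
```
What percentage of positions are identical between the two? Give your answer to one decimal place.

88.0%

3 positions differ (3, 15, 23), so 22 of 25 match: 22/25 = 88%.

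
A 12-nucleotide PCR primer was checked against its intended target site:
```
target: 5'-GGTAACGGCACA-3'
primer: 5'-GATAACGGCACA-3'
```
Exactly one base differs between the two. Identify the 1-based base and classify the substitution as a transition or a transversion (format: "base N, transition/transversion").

base 2, transition

The sequences differ only at base 2: G→A (purine→purine), a transition.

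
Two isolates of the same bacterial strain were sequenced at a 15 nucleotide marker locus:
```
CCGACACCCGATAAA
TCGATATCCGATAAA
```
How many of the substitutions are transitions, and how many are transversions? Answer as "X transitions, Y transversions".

Mismatches (1-based):
base 1: C→T (pyrimidine→pyrimidine, transition)
base 5: C→T (pyrimidine→pyrimidine, transition)
base 7: C→T (pyrimidine→pyrimidine, transition)

3 transitions, 0 transversions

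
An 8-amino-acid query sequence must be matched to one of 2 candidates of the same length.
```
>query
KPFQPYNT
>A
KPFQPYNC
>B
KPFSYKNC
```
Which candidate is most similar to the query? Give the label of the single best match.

Hamming distances to query — A: 1; B: 4.
Smallest is A with 1 mismatch.

A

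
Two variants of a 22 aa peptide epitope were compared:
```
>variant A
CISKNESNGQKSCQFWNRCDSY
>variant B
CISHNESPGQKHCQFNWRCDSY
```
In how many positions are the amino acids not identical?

Mismatches (1-based): position 4: K→H; position 8: N→P; position 12: S→H; position 16: W→N; position 17: N→W.

5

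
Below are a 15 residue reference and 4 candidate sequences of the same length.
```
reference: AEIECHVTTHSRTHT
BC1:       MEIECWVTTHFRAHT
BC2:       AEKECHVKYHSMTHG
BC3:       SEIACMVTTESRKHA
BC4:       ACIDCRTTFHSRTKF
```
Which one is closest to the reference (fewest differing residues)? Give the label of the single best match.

BC1

BC1 differs at 4 residues; BC2 differs at 5 residues; BC3 differs at 6 residues; BC4 differs at 7 residues. The closest is BC1.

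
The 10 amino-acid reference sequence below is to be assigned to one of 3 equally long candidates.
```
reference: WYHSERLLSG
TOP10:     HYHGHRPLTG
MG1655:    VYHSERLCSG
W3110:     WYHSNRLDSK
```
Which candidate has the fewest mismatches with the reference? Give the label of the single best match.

MG1655

Hamming distances to reference — TOP10: 5; MG1655: 2; W3110: 3.
Smallest is MG1655 with 2 mismatches.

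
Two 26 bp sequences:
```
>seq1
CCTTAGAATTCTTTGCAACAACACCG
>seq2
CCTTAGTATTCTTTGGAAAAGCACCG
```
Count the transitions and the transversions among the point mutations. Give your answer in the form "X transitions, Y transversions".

1 transition, 3 transversions

Transitions (purine↔purine or pyrimidine↔pyrimidine): 21 A→G.
Transversions (purine↔pyrimidine): 7 A→T, 16 C→G, 19 C→A.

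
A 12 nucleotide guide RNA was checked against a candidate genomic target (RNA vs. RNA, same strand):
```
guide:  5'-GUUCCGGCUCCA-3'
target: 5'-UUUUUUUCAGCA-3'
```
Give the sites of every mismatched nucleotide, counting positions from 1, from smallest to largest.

1, 4, 5, 6, 7, 9, 10

Scanning 1-based: 1: G/U; 4: C/U; 5: C/U; 6: G/U; 7: G/U; 9: U/A; 10: C/G.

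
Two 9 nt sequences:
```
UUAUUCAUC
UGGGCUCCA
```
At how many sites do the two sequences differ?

8

The sequences differ at sites 2, 3, 4, 5, 6, 7, 8, 9 (1-based) — 8 in total.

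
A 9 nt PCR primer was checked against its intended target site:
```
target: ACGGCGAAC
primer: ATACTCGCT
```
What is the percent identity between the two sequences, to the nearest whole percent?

11%

Mismatches at positions 2, 3, 4, 5, 6, 7, 8, 9 (1-based): 8 of 9.
Identical positions: 1/9 = 11.11% → 11%.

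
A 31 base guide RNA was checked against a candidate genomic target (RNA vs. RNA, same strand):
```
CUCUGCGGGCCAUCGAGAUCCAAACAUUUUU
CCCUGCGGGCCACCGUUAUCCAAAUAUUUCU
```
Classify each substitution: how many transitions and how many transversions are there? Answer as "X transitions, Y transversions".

4 transitions, 2 transversions

Transitions (purine↔purine or pyrimidine↔pyrimidine): 2 U→C, 13 U→C, 25 C→U, 30 U→C.
Transversions (purine↔pyrimidine): 16 A→U, 17 G→U.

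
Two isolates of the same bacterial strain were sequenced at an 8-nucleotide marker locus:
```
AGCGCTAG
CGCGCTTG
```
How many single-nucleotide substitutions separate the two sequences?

Mismatches (1-based): site 1: A→C; site 7: A→T.

2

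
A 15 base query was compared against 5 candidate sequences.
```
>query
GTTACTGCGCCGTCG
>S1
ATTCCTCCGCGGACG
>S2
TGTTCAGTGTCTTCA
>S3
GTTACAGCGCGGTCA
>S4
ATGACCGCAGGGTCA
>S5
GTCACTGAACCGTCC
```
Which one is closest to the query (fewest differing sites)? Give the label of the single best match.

S3

S1 differs at 5 sites; S2 differs at 8 sites; S3 differs at 3 sites; S4 differs at 7 sites; S5 differs at 4 sites. The closest is S3.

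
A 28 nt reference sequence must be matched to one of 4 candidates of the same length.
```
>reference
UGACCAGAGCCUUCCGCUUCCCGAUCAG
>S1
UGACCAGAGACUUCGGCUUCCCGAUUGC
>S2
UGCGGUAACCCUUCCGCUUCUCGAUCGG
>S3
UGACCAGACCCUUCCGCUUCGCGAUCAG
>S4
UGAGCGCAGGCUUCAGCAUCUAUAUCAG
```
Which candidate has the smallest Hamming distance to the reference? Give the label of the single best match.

S3

S1 differs at 5 bases; S2 differs at 8 bases; S3 differs at 2 bases; S4 differs at 9 bases. The closest is S3.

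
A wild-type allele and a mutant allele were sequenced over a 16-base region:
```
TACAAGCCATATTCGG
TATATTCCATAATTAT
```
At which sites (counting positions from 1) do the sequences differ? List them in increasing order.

3, 5, 6, 12, 14, 15, 16

Scanning 1-based: 3: C/T; 5: A/T; 6: G/T; 12: T/A; 14: C/T; 15: G/A; 16: G/T.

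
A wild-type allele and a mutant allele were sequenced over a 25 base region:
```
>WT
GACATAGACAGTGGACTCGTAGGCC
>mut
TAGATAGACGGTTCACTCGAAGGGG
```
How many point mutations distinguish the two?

8

Comparing position by position, 8 sites differ: 1 (G/T), 3 (C/G), 10 (A/G), 13 (G/T), 14 (G/C), 20 (T/A), 24 (C/G), 25 (C/G).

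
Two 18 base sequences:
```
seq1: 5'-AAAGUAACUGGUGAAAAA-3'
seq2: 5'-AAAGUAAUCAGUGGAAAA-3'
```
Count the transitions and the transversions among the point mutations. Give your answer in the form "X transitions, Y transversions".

4 transitions, 0 transversions

Transitions (purine↔purine or pyrimidine↔pyrimidine): 8 C→U, 9 U→C, 10 G→A, 14 A→G.
Transversions (purine↔pyrimidine): none.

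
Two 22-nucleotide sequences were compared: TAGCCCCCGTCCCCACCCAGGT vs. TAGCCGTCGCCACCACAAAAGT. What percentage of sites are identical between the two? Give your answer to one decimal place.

68.2%

7 positions differ (6, 7, 10, 12, 17, 18, 20), so 15 of 22 match: 15/22 = 68.18%.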